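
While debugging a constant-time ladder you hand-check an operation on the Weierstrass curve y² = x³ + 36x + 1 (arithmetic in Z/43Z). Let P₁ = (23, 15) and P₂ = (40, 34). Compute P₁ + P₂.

(18, 26)

(23, 15) + (40, 34). λ = (34 - 15)/(40 - 23) ≡ 19/17 mod 43. 17⁻¹ ≡ 38 (mod 43), so λ ≡ 34.
  x = λ² - 23 - 40 = 1156 - 63 ≡ 18; y = λ·(23 - 18) - 15 ≡ 26. → (18, 26)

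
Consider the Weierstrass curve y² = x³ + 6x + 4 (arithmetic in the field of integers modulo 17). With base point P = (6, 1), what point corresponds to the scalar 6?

(15, 1)

Double-and-add on 6 = (110)₂. Start with P = (6, 1) for the leading 1-bit.
double: tangent at (6, 1): λ = (3·6² + 6)/(2·1) ≡ 12/2. 2⁻¹ ≡ 9 (mod 17), so λ ≡ 12·9 ≡ 6.
  x = λ² - 6 - 6 = 36 - 12 ≡ 7; y = λ·(6 - 7) - 1 ≡ 10. → (7, 10)
add P: (7, 10) + (6, 1). λ = (1 - 10)/(6 - 7) ≡ 8/16 mod 17. 16⁻¹ ≡ 16 (mod 17), so λ ≡ 9.
  x = λ² - 7 - 6 = 81 - 13 ≡ 0; y = λ·(7 - 0) - 10 ≡ 2. → (0, 2)
double: tangent at (0, 2): λ = (3·0² + 6)/(2·2) ≡ 6/4. 4⁻¹ ≡ 13 (mod 17), so λ ≡ 6·13 ≡ 10.
  x = λ² - 0 - 0 = 100 - 0 ≡ 15; y = λ·(0 - 15) - 2 ≡ 1. → (15, 1)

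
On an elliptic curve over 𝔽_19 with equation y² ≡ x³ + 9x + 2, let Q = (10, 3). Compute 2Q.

tangent at (10, 3): λ = (3·10² + 9)/(2·3) ≡ 5/6. 6⁻¹ ≡ 16 (mod 19), so λ ≡ 5·16 ≡ 4.
  x = λ² - 10 - 10 = 16 - 20 ≡ 15; y = λ·(10 - 15) - 3 ≡ 15. → (15, 15)

(15, 15)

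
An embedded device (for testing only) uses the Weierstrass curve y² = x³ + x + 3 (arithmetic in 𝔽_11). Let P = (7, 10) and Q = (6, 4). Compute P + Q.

(1, 4)

(7, 10) + (6, 4). λ = (4 - 10)/(6 - 7) ≡ 5/10 mod 11. 10⁻¹ ≡ 10 (mod 11), so λ ≡ 6.
  x = λ² - 7 - 6 = 36 - 13 ≡ 1; y = λ·(7 - 1) - 10 ≡ 4. → (1, 4)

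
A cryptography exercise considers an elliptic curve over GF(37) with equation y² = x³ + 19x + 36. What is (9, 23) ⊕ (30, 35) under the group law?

(9, 23) + (30, 35). λ = (35 - 23)/(30 - 9) ≡ 12/21 mod 37. 21⁻¹ ≡ 30 (mod 37) since 21·30 = 630 ≡ 1, so λ ≡ 27.
  x = λ² - 9 - 30 = 729 - 39 ≡ 24; y = λ·(9 - 24) - 23 ≡ 16. → (24, 16)

(24, 16)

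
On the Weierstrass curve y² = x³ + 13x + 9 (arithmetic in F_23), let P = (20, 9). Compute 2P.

(1, 0)

tangent at (20, 9): λ = (3·20² + 13)/(2·9) ≡ 17/18. 18⁻¹ ≡ 9 (mod 23) since 18·9 = 162 ≡ 1, so λ ≡ 17·9 ≡ 15.
  x = λ² - 20 - 20 = 225 - 40 ≡ 1; y = λ·(20 - 1) - 9 ≡ 0. → (1, 0)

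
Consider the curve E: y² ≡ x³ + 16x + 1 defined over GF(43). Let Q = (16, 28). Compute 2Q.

(35, 7)

tangent at (16, 28): λ = (3·16² + 16)/(2·28) ≡ 10/13. 13⁻¹ ≡ 10 (mod 43), so λ ≡ 10·10 ≡ 14.
  x = λ² - 16 - 16 = 196 - 32 ≡ 35; y = λ·(16 - 35) - 28 ≡ 7. → (35, 7)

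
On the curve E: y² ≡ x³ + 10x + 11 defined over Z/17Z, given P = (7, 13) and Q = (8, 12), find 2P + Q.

(8, 5)

First 2P:
Repeated addition: build up to 2P.
2P: tangent at (7, 13): λ = (3·7² + 10)/(2·13) ≡ 4/9. 9⁻¹ ≡ 2 (mod 17), so λ ≡ 4·2 ≡ 8.
  x = λ² - 7 - 7 = 64 - 14 ≡ 16; y = λ·(7 - 16) - 13 ≡ 0. → (16, 0)
2P = (16, 0).
Finally 2P + Q:
(16, 0) + (8, 12). λ = (12 - 0)/(8 - 16) ≡ 12/9 mod 17. 9⁻¹ ≡ 2 (mod 17), so λ ≡ 7.
  x = λ² - 16 - 8 = 49 - 24 ≡ 8; y = λ·(16 - 8) - 0 ≡ 5. → (8, 5)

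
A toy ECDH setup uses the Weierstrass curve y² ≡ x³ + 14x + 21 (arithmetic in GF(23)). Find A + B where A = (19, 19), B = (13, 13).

(19, 19) + (13, 13). λ = (13 - 19)/(13 - 19) ≡ 17/17 mod 23. 17⁻¹ ≡ 19 (mod 23), so λ ≡ 1.
  x = λ² - 19 - 13 = 1 - 32 ≡ 15; y = λ·(19 - 15) - 19 ≡ 8. → (15, 8)

(15, 8)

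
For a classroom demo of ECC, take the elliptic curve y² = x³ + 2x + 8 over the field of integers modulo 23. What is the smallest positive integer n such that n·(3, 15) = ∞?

2P: tangent at (3, 15): λ = (3·3² + 2)/(2·15) ≡ 6/7. 7⁻¹ ≡ 10 (mod 23), so λ ≡ 6·10 ≡ 14.
  x = λ² - 3 - 3 = 196 - 6 ≡ 6; y = λ·(3 - 6) - 15 ≡ 12. → (6, 12)
3P: (6, 12) + (3, 15). λ = (15 - 12)/(3 - 6) ≡ 3/20 mod 23. 20⁻¹ ≡ 15 (mod 23), so λ ≡ 22.
  x = λ² - 6 - 3 = 484 - 9 ≡ 15; y = λ·(6 - 15) - 12 ≡ 20. → (15, 20)
4P: (15, 20) + (3, 15). λ = (15 - 20)/(3 - 15) ≡ 18/11 mod 23. 11⁻¹ ≡ 21 (mod 23) since 11·21 = 231 ≡ 1, so λ ≡ 10.
  x = λ² - 15 - 3 = 100 - 18 ≡ 13; y = λ·(15 - 13) - 20 ≡ 0. → (13, 0)
5P: (13, 0) + (3, 15). λ = (15 - 0)/(3 - 13) ≡ 15/13 mod 23. 13⁻¹ ≡ 16 (mod 23), so λ ≡ 10.
  x = λ² - 13 - 3 = 100 - 16 ≡ 15; y = λ·(13 - 15) - 0 ≡ 3. → (15, 3)
6P: (15, 3) + (3, 15). λ = (15 - 3)/(3 - 15) ≡ 12/11 mod 23. 11⁻¹ ≡ 21 (mod 23), so λ ≡ 22.
  x = λ² - 15 - 3 = 484 - 18 ≡ 6; y = λ·(15 - 6) - 3 ≡ 11. → (6, 11)
7P: (6, 11) + (3, 15). λ = (15 - 11)/(3 - 6) ≡ 4/20 mod 23. 20⁻¹ ≡ 15 (mod 23), so λ ≡ 14.
  x = λ² - 6 - 3 = 196 - 9 ≡ 3; y = λ·(6 - 3) - 11 ≡ 8. → (3, 8)
8P: (3, 8) + (3, 15): same x and y₁ ≡ -y₂, so the sum is ∞.
8P = ∞, so the order is 8.

8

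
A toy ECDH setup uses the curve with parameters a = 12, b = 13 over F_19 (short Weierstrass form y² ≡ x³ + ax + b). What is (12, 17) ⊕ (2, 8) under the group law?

(6, 15)

(12, 17) + (2, 8). λ = (8 - 17)/(2 - 12) ≡ 10/9 mod 19. 9⁻¹ ≡ 17 (mod 19) since 9·17 = 153 ≡ 1, so λ ≡ 18.
  x = λ² - 12 - 2 = 324 - 14 ≡ 6; y = λ·(12 - 6) - 17 ≡ 15. → (6, 15)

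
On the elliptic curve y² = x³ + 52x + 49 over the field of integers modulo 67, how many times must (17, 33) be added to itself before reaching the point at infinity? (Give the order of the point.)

2P: tangent at (17, 33): λ = (3·17² + 52)/(2·33) ≡ 48/66. 66⁻¹ ≡ 66 (mod 67), so λ ≡ 48·66 ≡ 19.
  x = λ² - 17 - 17 = 361 - 34 ≡ 59; y = λ·(17 - 59) - 33 ≡ 40. → (59, 40)
3P: (59, 40) + (17, 33). λ = (33 - 40)/(17 - 59) ≡ 60/25 mod 67. 25⁻¹ ≡ 59 (mod 67), so λ ≡ 56.
  x = λ² - 59 - 17 = 3136 - 76 ≡ 45; y = λ·(59 - 45) - 40 ≡ 7. → (45, 7)
4P: (45, 7) + (17, 33). λ = (33 - 7)/(17 - 45) ≡ 26/39 mod 67. 39⁻¹ ≡ 55 (mod 67), so λ ≡ 23.
  x = λ² - 45 - 17 = 529 - 62 ≡ 65; y = λ·(45 - 65) - 7 ≡ 2. → (65, 2)
5P: (65, 2) + (17, 33). λ = (33 - 2)/(17 - 65) ≡ 31/19 mod 67. 19⁻¹ ≡ 60 (mod 67) since 19·60 = 1140 ≡ 1, so λ ≡ 51.
  x = λ² - 65 - 17 = 2601 - 82 ≡ 40; y = λ·(65 - 40) - 2 ≡ 0. → (40, 0)
6P: (40, 0) + (17, 33). λ = (33 - 0)/(17 - 40) ≡ 33/44 mod 67. 44⁻¹ ≡ 32 (mod 67), so λ ≡ 51.
  x = λ² - 40 - 17 = 2601 - 57 ≡ 65; y = λ·(40 - 65) - 0 ≡ 65. → (65, 65)
7P: (65, 65) + (17, 33). λ = (33 - 65)/(17 - 65) ≡ 35/19 mod 67. 19⁻¹ ≡ 60 (mod 67) since 19·60 = 1140 ≡ 1, so λ ≡ 23.
  x = λ² - 65 - 17 = 529 - 82 ≡ 45; y = λ·(65 - 45) - 65 ≡ 60. → (45, 60)
8P: (45, 60) + (17, 33). λ = (33 - 60)/(17 - 45) ≡ 40/39 mod 67. 39⁻¹ ≡ 55 (mod 67), so λ ≡ 56.
  x = λ² - 45 - 17 = 3136 - 62 ≡ 59; y = λ·(45 - 59) - 60 ≡ 27. → (59, 27)
9P: (59, 27) + (17, 33). λ = (33 - 27)/(17 - 59) ≡ 6/25 mod 67. 25⁻¹ ≡ 59 (mod 67) since 25·59 = 1475 ≡ 1, so λ ≡ 19.
  x = λ² - 59 - 17 = 361 - 76 ≡ 17; y = λ·(59 - 17) - 27 ≡ 34. → (17, 34)
10P: (17, 34) + (17, 33): same x and y₁ ≡ -y₂, so the sum is the point at infinity.
10P = the point at infinity, so the order is 10.

10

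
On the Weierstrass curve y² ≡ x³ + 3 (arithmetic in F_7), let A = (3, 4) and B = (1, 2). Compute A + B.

(4, 2)

(3, 4) + (1, 2). λ = (2 - 4)/(1 - 3) ≡ 5/5 mod 7. 5⁻¹ ≡ 3 (mod 7) since 5·3 = 15 ≡ 1, so λ ≡ 1.
  x = λ² - 3 - 1 = 1 - 4 ≡ 4; y = λ·(3 - 4) - 4 ≡ 2. → (4, 2)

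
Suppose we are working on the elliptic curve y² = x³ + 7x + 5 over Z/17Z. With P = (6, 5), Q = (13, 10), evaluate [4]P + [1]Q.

(13, 7)

First 4P:
Repeated addition: build up to 4P.
2P: tangent at (6, 5): λ = (3·6² + 7)/(2·5) ≡ 13/10. 10⁻¹ ≡ 12 (mod 17) since 10·12 = 120 ≡ 1, so λ ≡ 13·12 ≡ 3.
  x = λ² - 6 - 6 = 9 - 12 ≡ 14; y = λ·(6 - 14) - 5 ≡ 5. → (14, 5)
3P: (14, 5) + (6, 5). λ = (5 - 5)/(6 - 14) ≡ 0/9 mod 17. 9⁻¹ ≡ 2 (mod 17) since 9·2 = 18 ≡ 1, so λ ≡ 0.
  x = λ² - 14 - 6 = 0 - 20 ≡ 14; y = λ·(14 - 14) - 5 ≡ 12. → (14, 12)
4P: (14, 12) + (6, 5). λ = (5 - 12)/(6 - 14) ≡ 10/9 mod 17. 9⁻¹ ≡ 2 (mod 17) since 9·2 = 18 ≡ 1, so λ ≡ 3.
  x = λ² - 14 - 6 = 9 - 20 ≡ 6; y = λ·(14 - 6) - 12 ≡ 12. → (6, 12)
4P = (6, 12).
Finally 4P + Q:
(6, 12) + (13, 10). λ = (10 - 12)/(13 - 6) ≡ 15/7 mod 17. 7⁻¹ ≡ 5 (mod 17) since 7·5 = 35 ≡ 1, so λ ≡ 7.
  x = λ² - 6 - 13 = 49 - 19 ≡ 13; y = λ·(6 - 13) - 12 ≡ 7. → (13, 7)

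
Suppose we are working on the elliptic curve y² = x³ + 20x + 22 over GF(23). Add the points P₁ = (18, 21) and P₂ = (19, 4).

(22, 1)

(18, 21) + (19, 4). λ = (4 - 21)/(19 - 18) ≡ 6/1 mod 23. 1⁻¹ ≡ 1 (mod 23) since 1·1 = 1 ≡ 1, so λ ≡ 6.
  x = λ² - 18 - 19 = 36 - 37 ≡ 22; y = λ·(18 - 22) - 21 ≡ 1. → (22, 1)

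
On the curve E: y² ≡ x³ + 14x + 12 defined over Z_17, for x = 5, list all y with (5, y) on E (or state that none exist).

x³ + 14x + 12 = 207 ≡ 3 (mod 17).
3 is a non-residue mod 17; no y exists.

none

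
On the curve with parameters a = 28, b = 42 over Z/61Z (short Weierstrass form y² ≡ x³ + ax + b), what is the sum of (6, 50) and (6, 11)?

The two points share x = 6 and their y-coordinates satisfy 50 + 11 ≡ 0 (mod 61), so they are inverses. Their sum is O.

O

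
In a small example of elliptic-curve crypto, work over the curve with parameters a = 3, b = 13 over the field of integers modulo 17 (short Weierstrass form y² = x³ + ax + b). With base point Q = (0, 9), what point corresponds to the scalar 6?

(3, 10)

Repeated addition: build up to 6Q.
2Q: tangent at (0, 9): λ = (3·0² + 3)/(2·9) ≡ 3/1. 1⁻¹ ≡ 1 (mod 17), so λ ≡ 3·1 ≡ 3.
  x = λ² - 0 - 0 = 9 - 0 ≡ 9; y = λ·(0 - 9) - 9 ≡ 15. → (9, 15)
3Q: (9, 15) + (0, 9). λ = (9 - 15)/(0 - 9) ≡ 11/8 mod 17. 8⁻¹ ≡ 15 (mod 17), so λ ≡ 12.
  x = λ² - 9 - 0 = 144 - 9 ≡ 16; y = λ·(9 - 16) - 15 ≡ 3. → (16, 3)
4Q: (16, 3) + (0, 9). λ = (9 - 3)/(0 - 16) ≡ 6/1 mod 17. 1⁻¹ ≡ 1 (mod 17) since 1·1 = 1 ≡ 1, so λ ≡ 6.
  x = λ² - 16 - 0 = 36 - 16 ≡ 3; y = λ·(16 - 3) - 3 ≡ 7. → (3, 7)
5Q: (3, 7) + (0, 9). λ = (9 - 7)/(0 - 3) ≡ 2/14 mod 17. 14⁻¹ ≡ 11 (mod 17), so λ ≡ 5.
  x = λ² - 3 - 0 = 25 - 3 ≡ 5; y = λ·(3 - 5) - 7 ≡ 0. → (5, 0)
6Q: (5, 0) + (0, 9). λ = (9 - 0)/(0 - 5) ≡ 9/12 mod 17. 12⁻¹ ≡ 10 (mod 17), so λ ≡ 5.
  x = λ² - 5 - 0 = 25 - 5 ≡ 3; y = λ·(5 - 3) - 0 ≡ 10. → (3, 10)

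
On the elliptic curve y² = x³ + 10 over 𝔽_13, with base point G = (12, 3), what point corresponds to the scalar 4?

Repeated addition: build up to 4G.
2G: tangent at (12, 3): λ = (3·12² + 0)/(2·3) ≡ 3/6. 6⁻¹ ≡ 11 (mod 13), so λ ≡ 3·11 ≡ 7.
  x = λ² - 12 - 12 = 49 - 24 ≡ 12; y = λ·(12 - 12) - 3 ≡ 10. → (12, 10)
3G: (12, 10) + (12, 3): same x and y₁ ≡ -y₂, so the sum is O.
4G: O + (12, 3) = (12, 3) (identity).

(12, 3)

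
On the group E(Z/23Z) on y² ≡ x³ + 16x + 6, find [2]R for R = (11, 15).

tangent at (11, 15): λ = (3·11² + 16)/(2·15) ≡ 11/7. 7⁻¹ ≡ 10 (mod 23) since 7·10 = 70 ≡ 1, so λ ≡ 11·10 ≡ 18.
  x = λ² - 11 - 11 = 324 - 22 ≡ 3; y = λ·(11 - 3) - 15 ≡ 14. → (3, 14)

(3, 14)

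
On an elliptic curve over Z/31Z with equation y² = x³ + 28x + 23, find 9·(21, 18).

(15, 25)

Write G = (21, 18).
Repeated addition: build up to 9G.
2G: tangent at (21, 18): λ = (3·21² + 28)/(2·18) ≡ 18/5. 5⁻¹ ≡ 25 (mod 31) since 5·25 = 125 ≡ 1, so λ ≡ 18·25 ≡ 16.
  x = λ² - 21 - 21 = 256 - 42 ≡ 28; y = λ·(21 - 28) - 18 ≡ 25. → (28, 25)
3G: (28, 25) + (21, 18). λ = (18 - 25)/(21 - 28) ≡ 24/24 mod 31. 24⁻¹ ≡ 22 (mod 31) since 24·22 = 528 ≡ 1, so λ ≡ 1.
  x = λ² - 28 - 21 = 1 - 49 ≡ 14; y = λ·(28 - 14) - 25 ≡ 20. → (14, 20)
4G: (14, 20) + (21, 18). λ = (18 - 20)/(21 - 14) ≡ 29/7 mod 31. 7⁻¹ ≡ 9 (mod 31), so λ ≡ 13.
  x = λ² - 14 - 21 = 169 - 35 ≡ 10; y = λ·(14 - 10) - 20 ≡ 1. → (10, 1)
5G: (10, 1) + (21, 18). λ = (18 - 1)/(21 - 10) ≡ 17/11 mod 31. 11⁻¹ ≡ 17 (mod 31), so λ ≡ 10.
  x = λ² - 10 - 21 = 100 - 31 ≡ 7; y = λ·(10 - 7) - 1 ≡ 29. → (7, 29)
6G: (7, 29) + (21, 18). λ = (18 - 29)/(21 - 7) ≡ 20/14 mod 31. 14⁻¹ ≡ 20 (mod 31), so λ ≡ 28.
  x = λ² - 7 - 21 = 784 - 28 ≡ 12; y = λ·(7 - 12) - 29 ≡ 17. → (12, 17)
7G: (12, 17) + (21, 18). λ = (18 - 17)/(21 - 12) ≡ 1/9 mod 31. 9⁻¹ ≡ 7 (mod 31), so λ ≡ 7.
  x = λ² - 12 - 21 = 49 - 33 ≡ 16; y = λ·(12 - 16) - 17 ≡ 17. → (16, 17)
8G: (16, 17) + (21, 18). λ = (18 - 17)/(21 - 16) ≡ 1/5 mod 31. 5⁻¹ ≡ 25 (mod 31) since 5·25 = 125 ≡ 1, so λ ≡ 25.
  x = λ² - 16 - 21 = 625 - 37 ≡ 30; y = λ·(16 - 30) - 17 ≡ 5. → (30, 5)
9G: (30, 5) + (21, 18). λ = (18 - 5)/(21 - 30) ≡ 13/22 mod 31. 22⁻¹ ≡ 24 (mod 31) since 22·24 = 528 ≡ 1, so λ ≡ 2.
  x = λ² - 30 - 21 = 4 - 51 ≡ 15; y = λ·(30 - 15) - 5 ≡ 25. → (15, 25)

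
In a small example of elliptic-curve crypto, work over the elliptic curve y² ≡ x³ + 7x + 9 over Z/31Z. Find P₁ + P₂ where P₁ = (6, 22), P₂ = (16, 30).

(6, 22) + (16, 30). λ = (30 - 22)/(16 - 6) ≡ 8/10 mod 31. 10⁻¹ ≡ 28 (mod 31), so λ ≡ 7.
  x = λ² - 6 - 16 = 49 - 22 ≡ 27; y = λ·(6 - 27) - 22 ≡ 17. → (27, 17)

(27, 17)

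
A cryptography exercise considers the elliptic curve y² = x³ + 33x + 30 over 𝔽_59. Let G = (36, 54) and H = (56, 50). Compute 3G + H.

(31, 39)

First 3G:
Repeated addition: build up to 3G.
2G: tangent at (36, 54): λ = (3·36² + 33)/(2·54) ≡ 27/49. 49⁻¹ ≡ 53 (mod 59) since 49·53 = 2597 ≡ 1, so λ ≡ 27·53 ≡ 15.
  x = λ² - 36 - 36 = 225 - 72 ≡ 35; y = λ·(36 - 35) - 54 ≡ 20. → (35, 20)
3G: (35, 20) + (36, 54). λ = (54 - 20)/(36 - 35) ≡ 34/1 mod 59. 1⁻¹ ≡ 1 (mod 59), so λ ≡ 34.
  x = λ² - 35 - 36 = 1156 - 71 ≡ 23; y = λ·(35 - 23) - 20 ≡ 34. → (23, 34)
3G = (23, 34).
Finally 3G + H:
(23, 34) + (56, 50). λ = (50 - 34)/(56 - 23) ≡ 16/33 mod 59. 33⁻¹ ≡ 34 (mod 59), so λ ≡ 13.
  x = λ² - 23 - 56 = 169 - 79 ≡ 31; y = λ·(23 - 31) - 34 ≡ 39. → (31, 39)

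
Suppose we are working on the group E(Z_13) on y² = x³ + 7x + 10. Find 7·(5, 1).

(9, 10)

Write G = (5, 1).
Double-and-add on 7 = (111)₂. Start with G = (5, 1) for the leading 1-bit.
double: tangent at (5, 1): λ = (3·5² + 7)/(2·1) ≡ 4/2. 2⁻¹ ≡ 7 (mod 13) since 2·7 = 14 ≡ 1, so λ ≡ 4·7 ≡ 2.
  x = λ² - 5 - 5 = 4 - 10 ≡ 7; y = λ·(5 - 7) - 1 ≡ 8. → (7, 8)
add G: (7, 8) + (5, 1). λ = (1 - 8)/(5 - 7) ≡ 6/11 mod 13. 11⁻¹ ≡ 6 (mod 13) since 11·6 = 66 ≡ 1, so λ ≡ 10.
  x = λ² - 7 - 5 = 100 - 12 ≡ 10; y = λ·(7 - 10) - 8 ≡ 1. → (10, 1)
double: tangent at (10, 1): λ = (3·10² + 7)/(2·1) ≡ 8/2. 2⁻¹ ≡ 7 (mod 13), so λ ≡ 8·7 ≡ 4.
  x = λ² - 10 - 10 = 16 - 20 ≡ 9; y = λ·(10 - 9) - 1 ≡ 3. → (9, 3)
add G: (9, 3) + (5, 1). λ = (1 - 3)/(5 - 9) ≡ 11/9 mod 13. 9⁻¹ ≡ 3 (mod 13) since 9·3 = 27 ≡ 1, so λ ≡ 7.
  x = λ² - 9 - 5 = 49 - 14 ≡ 9; y = λ·(9 - 9) - 3 ≡ 10. → (9, 10)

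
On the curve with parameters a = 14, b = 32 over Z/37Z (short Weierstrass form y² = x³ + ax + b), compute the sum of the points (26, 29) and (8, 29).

(3, 8)

(26, 29) + (8, 29). λ = (29 - 29)/(8 - 26) ≡ 0/19 mod 37. 19⁻¹ ≡ 2 (mod 37) since 19·2 = 38 ≡ 1, so λ ≡ 0.
  x = λ² - 26 - 8 = 0 - 34 ≡ 3; y = λ·(26 - 3) - 29 ≡ 8. → (3, 8)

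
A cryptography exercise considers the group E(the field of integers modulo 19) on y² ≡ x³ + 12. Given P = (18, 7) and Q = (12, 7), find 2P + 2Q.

First 2P:
Repeated addition: build up to 2P.
2P: tangent at (18, 7): λ = (3·18² + 0)/(2·7) ≡ 3/14. 14⁻¹ ≡ 15 (mod 19), so λ ≡ 3·15 ≡ 7.
  x = λ² - 18 - 18 = 49 - 36 ≡ 13; y = λ·(18 - 13) - 7 ≡ 9. → (13, 9)
2P = (13, 9).
Next 2Q:
Repeated addition: build up to 2Q.
2Q: tangent at (12, 7): λ = (3·12² + 0)/(2·7) ≡ 14/14. 14⁻¹ ≡ 15 (mod 19), so λ ≡ 14·15 ≡ 1.
  x = λ² - 12 - 12 = 1 - 24 ≡ 15; y = λ·(12 - 15) - 7 ≡ 9. → (15, 9)
2Q = (15, 9).
Finally 2P + 2Q:
(13, 9) + (15, 9). λ = (9 - 9)/(15 - 13) ≡ 0/2 mod 19. 2⁻¹ ≡ 10 (mod 19) since 2·10 = 20 ≡ 1, so λ ≡ 0.
  x = λ² - 13 - 15 = 0 - 28 ≡ 10; y = λ·(13 - 10) - 9 ≡ 10. → (10, 10)

(10, 10)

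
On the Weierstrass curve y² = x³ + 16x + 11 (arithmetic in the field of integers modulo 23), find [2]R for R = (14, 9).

tangent at (14, 9): λ = (3·14² + 16)/(2·9) ≡ 6/18. 18⁻¹ ≡ 9 (mod 23), so λ ≡ 6·9 ≡ 8.
  x = λ² - 14 - 14 = 64 - 28 ≡ 13; y = λ·(14 - 13) - 9 ≡ 22. → (13, 22)

(13, 22)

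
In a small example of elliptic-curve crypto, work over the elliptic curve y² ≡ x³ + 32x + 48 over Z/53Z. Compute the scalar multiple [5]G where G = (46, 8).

(31, 41)

Double-and-add on 5 = (101)₂. Start with G = (46, 8) for the leading 1-bit.
double: tangent at (46, 8): λ = (3·46² + 32)/(2·8) ≡ 20/16. 16⁻¹ ≡ 10 (mod 53), so λ ≡ 20·10 ≡ 41.
  x = λ² - 46 - 46 = 1681 - 92 ≡ 52; y = λ·(46 - 52) - 8 ≡ 11. → (52, 11)
double: tangent at (52, 11): λ = (3·52² + 32)/(2·11) ≡ 35/22. 22⁻¹ ≡ 41 (mod 53) since 22·41 = 902 ≡ 1, so λ ≡ 35·41 ≡ 4.
  x = λ² - 52 - 52 = 16 - 104 ≡ 18; y = λ·(52 - 18) - 11 ≡ 19. → (18, 19)
add G: (18, 19) + (46, 8). λ = (8 - 19)/(46 - 18) ≡ 42/28 mod 53. 28⁻¹ ≡ 36 (mod 53) since 28·36 = 1008 ≡ 1, so λ ≡ 28.
  x = λ² - 18 - 46 = 784 - 64 ≡ 31; y = λ·(18 - 31) - 19 ≡ 41. → (31, 41)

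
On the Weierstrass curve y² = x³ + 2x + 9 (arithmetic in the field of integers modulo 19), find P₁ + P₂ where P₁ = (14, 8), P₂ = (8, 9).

(6, 16)

(14, 8) + (8, 9). λ = (9 - 8)/(8 - 14) ≡ 1/13 mod 19. 13⁻¹ ≡ 3 (mod 19), so λ ≡ 3.
  x = λ² - 14 - 8 = 9 - 22 ≡ 6; y = λ·(14 - 6) - 8 ≡ 16. → (6, 16)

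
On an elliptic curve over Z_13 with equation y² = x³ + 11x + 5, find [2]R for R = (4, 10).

tangent at (4, 10): λ = (3·4² + 11)/(2·10) ≡ 7/7. 7⁻¹ ≡ 2 (mod 13), so λ ≡ 7·2 ≡ 1.
  x = λ² - 4 - 4 = 1 - 8 ≡ 6; y = λ·(4 - 6) - 10 ≡ 1. → (6, 1)

(6, 1)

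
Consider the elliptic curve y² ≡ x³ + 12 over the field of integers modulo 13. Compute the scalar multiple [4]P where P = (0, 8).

(0, 8)

Repeated addition: build up to 4P.
2P: tangent at (0, 8): λ = (3·0² + 0)/(2·8) ≡ 0/3. 3⁻¹ ≡ 9 (mod 13), so λ ≡ 0·9 ≡ 0.
  x = λ² - 0 - 0 = 0 - 0 ≡ 0; y = λ·(0 - 0) - 8 ≡ 5. → (0, 5)
3P: (0, 5) + (0, 8): same x and y₁ ≡ -y₂, so the sum is O.
4P: O + (0, 8) = (0, 8) (identity).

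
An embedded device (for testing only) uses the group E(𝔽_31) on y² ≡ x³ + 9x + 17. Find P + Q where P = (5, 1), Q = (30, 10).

(6, 16)

(5, 1) + (30, 10). λ = (10 - 1)/(30 - 5) ≡ 9/25 mod 31. 25⁻¹ ≡ 5 (mod 31) since 25·5 = 125 ≡ 1, so λ ≡ 14.
  x = λ² - 5 - 30 = 196 - 35 ≡ 6; y = λ·(5 - 6) - 1 ≡ 16. → (6, 16)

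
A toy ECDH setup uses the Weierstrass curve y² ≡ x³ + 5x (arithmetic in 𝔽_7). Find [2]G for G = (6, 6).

(4, 0)

tangent at (6, 6): λ = (3·6² + 5)/(2·6) ≡ 1/5. 5⁻¹ ≡ 3 (mod 7) since 5·3 = 15 ≡ 1, so λ ≡ 1·3 ≡ 3.
  x = λ² - 6 - 6 = 9 - 12 ≡ 4; y = λ·(6 - 4) - 6 ≡ 0. → (4, 0)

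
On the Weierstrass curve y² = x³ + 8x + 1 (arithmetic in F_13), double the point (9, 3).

tangent at (9, 3): λ = (3·9² + 8)/(2·3) ≡ 4/6. 6⁻¹ ≡ 11 (mod 13), so λ ≡ 4·11 ≡ 5.
  x = λ² - 9 - 9 = 25 - 18 ≡ 7; y = λ·(9 - 7) - 3 ≡ 7. → (7, 7)

(7, 7)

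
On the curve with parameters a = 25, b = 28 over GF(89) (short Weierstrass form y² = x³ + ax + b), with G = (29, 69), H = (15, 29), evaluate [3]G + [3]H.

(84, 57)

First 3G:
Repeated addition: build up to 3G.
2G: tangent at (29, 69): λ = (3·29² + 25)/(2·69) ≡ 56/49. 49⁻¹ ≡ 20 (mod 89) since 49·20 = 980 ≡ 1, so λ ≡ 56·20 ≡ 52.
  x = λ² - 29 - 29 = 2704 - 58 ≡ 65; y = λ·(29 - 65) - 69 ≡ 17. → (65, 17)
3G: (65, 17) + (29, 69). λ = (69 - 17)/(29 - 65) ≡ 52/53 mod 89. 53⁻¹ ≡ 42 (mod 89) since 53·42 = 2226 ≡ 1, so λ ≡ 48.
  x = λ² - 65 - 29 = 2304 - 94 ≡ 74; y = λ·(65 - 74) - 17 ≡ 85. → (74, 85)
3G = (74, 85).
Next 3H:
Repeated addition: build up to 3H.
2H: tangent at (15, 29): λ = (3·15² + 25)/(2·29) ≡ 77/58. 58⁻¹ ≡ 66 (mod 89), so λ ≡ 77·66 ≡ 9.
  x = λ² - 15 - 15 = 81 - 30 ≡ 51; y = λ·(15 - 51) - 29 ≡ 3. → (51, 3)
3H: (51, 3) + (15, 29). λ = (29 - 3)/(15 - 51) ≡ 26/53 mod 89. 53⁻¹ ≡ 42 (mod 89) since 53·42 = 2226 ≡ 1, so λ ≡ 24.
  x = λ² - 51 - 15 = 576 - 66 ≡ 65; y = λ·(51 - 65) - 3 ≡ 17. → (65, 17)
3H = (65, 17).
Finally 3G + 3H:
(74, 85) + (65, 17). λ = (17 - 85)/(65 - 74) ≡ 21/80 mod 89. 80⁻¹ ≡ 79 (mod 89), so λ ≡ 57.
  x = λ² - 74 - 65 = 3249 - 139 ≡ 84; y = λ·(74 - 84) - 85 ≡ 57. → (84, 57)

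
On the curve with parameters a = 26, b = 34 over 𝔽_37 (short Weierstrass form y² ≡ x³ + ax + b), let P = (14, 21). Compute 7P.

Repeated addition: build up to 7P.
2P: tangent at (14, 21): λ = (3·14² + 26)/(2·21) ≡ 22/5. 5⁻¹ ≡ 15 (mod 37), so λ ≡ 22·15 ≡ 34.
  x = λ² - 14 - 14 = 1156 - 28 ≡ 18; y = λ·(14 - 18) - 21 ≡ 28. → (18, 28)
3P: (18, 28) + (14, 21). λ = (21 - 28)/(14 - 18) ≡ 30/33 mod 37. 33⁻¹ ≡ 9 (mod 37), so λ ≡ 11.
  x = λ² - 18 - 14 = 121 - 32 ≡ 15; y = λ·(18 - 15) - 28 ≡ 5. → (15, 5)
4P: (15, 5) + (14, 21). λ = (21 - 5)/(14 - 15) ≡ 16/36 mod 37. 36⁻¹ ≡ 36 (mod 37) since 36·36 = 1296 ≡ 1, so λ ≡ 21.
  x = λ² - 15 - 14 = 441 - 29 ≡ 5; y = λ·(15 - 5) - 5 ≡ 20. → (5, 20)
5P: (5, 20) + (14, 21). λ = (21 - 20)/(14 - 5) ≡ 1/9 mod 37. 9⁻¹ ≡ 33 (mod 37), so λ ≡ 33.
  x = λ² - 5 - 14 = 1089 - 19 ≡ 34; y = λ·(5 - 34) - 20 ≡ 22. → (34, 22)
6P: (34, 22) + (14, 21). λ = (21 - 22)/(14 - 34) ≡ 36/17 mod 37. 17⁻¹ ≡ 24 (mod 37), so λ ≡ 13.
  x = λ² - 34 - 14 = 169 - 48 ≡ 10; y = λ·(34 - 10) - 22 ≡ 31. → (10, 31)
7P: (10, 31) + (14, 21). λ = (21 - 31)/(14 - 10) ≡ 27/4 mod 37. 4⁻¹ ≡ 28 (mod 37), so λ ≡ 16.
  x = λ² - 10 - 14 = 256 - 24 ≡ 10; y = λ·(10 - 10) - 31 ≡ 6. → (10, 6)

(10, 6)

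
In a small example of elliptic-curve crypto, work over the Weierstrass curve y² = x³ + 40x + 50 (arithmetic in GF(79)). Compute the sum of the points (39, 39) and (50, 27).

(39, 39) + (50, 27). λ = (27 - 39)/(50 - 39) ≡ 67/11 mod 79. 11⁻¹ ≡ 36 (mod 79) since 11·36 = 396 ≡ 1, so λ ≡ 42.
  x = λ² - 39 - 50 = 1764 - 89 ≡ 16; y = λ·(39 - 16) - 39 ≡ 58. → (16, 58)

(16, 58)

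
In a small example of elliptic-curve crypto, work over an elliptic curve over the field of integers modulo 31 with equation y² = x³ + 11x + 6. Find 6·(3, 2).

O

Write Q = (3, 2).
Double-and-add on 6 = (110)₂. Start with Q = (3, 2) for the leading 1-bit.
double: tangent at (3, 2): λ = (3·3² + 11)/(2·2) ≡ 7/4. 4⁻¹ ≡ 8 (mod 31), so λ ≡ 7·8 ≡ 25.
  x = λ² - 3 - 3 = 625 - 6 ≡ 30; y = λ·(3 - 30) - 2 ≡ 5. → (30, 5)
add Q: (30, 5) + (3, 2). λ = (2 - 5)/(3 - 30) ≡ 28/4 mod 31. 4⁻¹ ≡ 8 (mod 31), so λ ≡ 7.
  x = λ² - 30 - 3 = 49 - 33 ≡ 16; y = λ·(30 - 16) - 5 ≡ 0. → (16, 0)
double: (16, 0) + (16, 0): same x and y₁ ≡ -y₂, so the sum is O.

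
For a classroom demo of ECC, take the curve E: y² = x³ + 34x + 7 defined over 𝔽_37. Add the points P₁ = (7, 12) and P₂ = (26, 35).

(7, 12) + (26, 35). λ = (35 - 12)/(26 - 7) ≡ 23/19 mod 37. 19⁻¹ ≡ 2 (mod 37) since 19·2 = 38 ≡ 1, so λ ≡ 9.
  x = λ² - 7 - 26 = 81 - 33 ≡ 11; y = λ·(7 - 11) - 12 ≡ 26. → (11, 26)

(11, 26)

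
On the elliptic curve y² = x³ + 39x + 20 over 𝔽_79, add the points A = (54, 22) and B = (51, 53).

(72, 6)

(54, 22) + (51, 53). λ = (53 - 22)/(51 - 54) ≡ 31/76 mod 79. 76⁻¹ ≡ 26 (mod 79), so λ ≡ 16.
  x = λ² - 54 - 51 = 256 - 105 ≡ 72; y = λ·(54 - 72) - 22 ≡ 6. → (72, 6)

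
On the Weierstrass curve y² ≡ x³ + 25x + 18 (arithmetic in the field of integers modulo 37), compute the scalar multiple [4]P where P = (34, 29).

(17, 18)

Repeated addition: build up to 4P.
2P: tangent at (34, 29): λ = (3·34² + 25)/(2·29) ≡ 15/21. 21⁻¹ ≡ 30 (mod 37), so λ ≡ 15·30 ≡ 6.
  x = λ² - 34 - 34 = 36 - 68 ≡ 5; y = λ·(34 - 5) - 29 ≡ 34. → (5, 34)
3P: (5, 34) + (34, 29). λ = (29 - 34)/(34 - 5) ≡ 32/29 mod 37. 29⁻¹ ≡ 23 (mod 37), so λ ≡ 33.
  x = λ² - 5 - 34 = 1089 - 39 ≡ 14; y = λ·(5 - 14) - 34 ≡ 2. → (14, 2)
4P: (14, 2) + (34, 29). λ = (29 - 2)/(34 - 14) ≡ 27/20 mod 37. 20⁻¹ ≡ 13 (mod 37) since 20·13 = 260 ≡ 1, so λ ≡ 18.
  x = λ² - 14 - 34 = 324 - 48 ≡ 17; y = λ·(14 - 17) - 2 ≡ 18. → (17, 18)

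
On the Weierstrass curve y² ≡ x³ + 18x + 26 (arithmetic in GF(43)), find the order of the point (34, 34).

2P: tangent at (34, 34): λ = (3·34² + 18)/(2·34) ≡ 3/25. 25⁻¹ ≡ 31 (mod 43) since 25·31 = 775 ≡ 1, so λ ≡ 3·31 ≡ 7.
  x = λ² - 34 - 34 = 49 - 68 ≡ 24; y = λ·(34 - 24) - 34 ≡ 36. → (24, 36)
3P: (24, 36) + (34, 34). λ = (34 - 36)/(34 - 24) ≡ 41/10 mod 43. 10⁻¹ ≡ 13 (mod 43), so λ ≡ 17.
  x = λ² - 24 - 34 = 289 - 58 ≡ 16; y = λ·(24 - 16) - 36 ≡ 14. → (16, 14)
4P: (16, 14) + (34, 34). λ = (34 - 14)/(34 - 16) ≡ 20/18 mod 43. 18⁻¹ ≡ 12 (mod 43), so λ ≡ 25.
  x = λ² - 16 - 34 = 625 - 50 ≡ 16; y = λ·(16 - 16) - 14 ≡ 29. → (16, 29)
5P: (16, 29) + (34, 34). λ = (34 - 29)/(34 - 16) ≡ 5/18 mod 43. 18⁻¹ ≡ 12 (mod 43) since 18·12 = 216 ≡ 1, so λ ≡ 17.
  x = λ² - 16 - 34 = 289 - 50 ≡ 24; y = λ·(16 - 24) - 29 ≡ 7. → (24, 7)
6P: (24, 7) + (34, 34). λ = (34 - 7)/(34 - 24) ≡ 27/10 mod 43. 10⁻¹ ≡ 13 (mod 43) since 10·13 = 130 ≡ 1, so λ ≡ 7.
  x = λ² - 24 - 34 = 49 - 58 ≡ 34; y = λ·(24 - 34) - 7 ≡ 9. → (34, 9)
7P: (34, 9) + (34, 34): same x and y₁ ≡ -y₂, so the sum is O.
7P = O, so the order is 7.

7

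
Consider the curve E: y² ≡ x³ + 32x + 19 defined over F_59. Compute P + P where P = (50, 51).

(38, 23)

tangent at (50, 51): λ = (3·50² + 32)/(2·51) ≡ 39/43. 43⁻¹ ≡ 11 (mod 59) since 43·11 = 473 ≡ 1, so λ ≡ 39·11 ≡ 16.
  x = λ² - 50 - 50 = 256 - 100 ≡ 38; y = λ·(50 - 38) - 51 ≡ 23. → (38, 23)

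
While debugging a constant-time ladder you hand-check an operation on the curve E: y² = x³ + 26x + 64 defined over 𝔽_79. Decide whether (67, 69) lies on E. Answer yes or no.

y² = 69² ≡ 21; x³ + 26x + 64 = 302569 ≡ 78 (mod 79). 21 ≠ 78.

no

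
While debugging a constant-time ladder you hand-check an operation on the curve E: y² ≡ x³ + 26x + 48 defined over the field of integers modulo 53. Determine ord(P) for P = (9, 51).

5

2P: tangent at (9, 51): λ = (3·9² + 26)/(2·51) ≡ 4/49. 49⁻¹ ≡ 13 (mod 53) since 49·13 = 637 ≡ 1, so λ ≡ 4·13 ≡ 52.
  x = λ² - 9 - 9 = 2704 - 18 ≡ 36; y = λ·(9 - 36) - 51 ≡ 29. → (36, 29)
3P: (36, 29) + (9, 51). λ = (51 - 29)/(9 - 36) ≡ 22/26 mod 53. 26⁻¹ ≡ 51 (mod 53), so λ ≡ 9.
  x = λ² - 36 - 9 = 81 - 45 ≡ 36; y = λ·(36 - 36) - 29 ≡ 24. → (36, 24)
4P: (36, 24) + (9, 51). λ = (51 - 24)/(9 - 36) ≡ 27/26 mod 53. 26⁻¹ ≡ 51 (mod 53) since 26·51 = 1326 ≡ 1, so λ ≡ 52.
  x = λ² - 36 - 9 = 2704 - 45 ≡ 9; y = λ·(36 - 9) - 24 ≡ 2. → (9, 2)
5P: (9, 2) + (9, 51): same x and y₁ ≡ -y₂, so the sum is ∞.
5P = ∞, so the order is 5.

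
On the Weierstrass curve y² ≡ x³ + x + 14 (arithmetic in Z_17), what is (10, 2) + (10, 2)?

tangent at (10, 2): λ = (3·10² + 1)/(2·2) ≡ 12/4. 4⁻¹ ≡ 13 (mod 17), so λ ≡ 12·13 ≡ 3.
  x = λ² - 10 - 10 = 9 - 20 ≡ 6; y = λ·(10 - 6) - 2 ≡ 10. → (6, 10)

(6, 10)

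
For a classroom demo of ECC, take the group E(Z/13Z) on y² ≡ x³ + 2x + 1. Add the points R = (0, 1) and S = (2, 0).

(8, 3)

(0, 1) + (2, 0). λ = (0 - 1)/(2 - 0) ≡ 12/2 mod 13. 2⁻¹ ≡ 7 (mod 13) since 2·7 = 14 ≡ 1, so λ ≡ 6.
  x = λ² - 0 - 2 = 36 - 2 ≡ 8; y = λ·(0 - 8) - 1 ≡ 3. → (8, 3)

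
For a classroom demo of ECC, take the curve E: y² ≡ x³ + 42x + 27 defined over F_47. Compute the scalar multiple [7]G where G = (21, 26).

(16, 1)

Double-and-add on 7 = (111)₂. Start with G = (21, 26) for the leading 1-bit.
double: tangent at (21, 26): λ = (3·21² + 42)/(2·26) ≡ 2/5. 5⁻¹ ≡ 19 (mod 47) since 5·19 = 95 ≡ 1, so λ ≡ 2·19 ≡ 38.
  x = λ² - 21 - 21 = 1444 - 42 ≡ 39; y = λ·(21 - 39) - 26 ≡ 42. → (39, 42)
add G: (39, 42) + (21, 26). λ = (26 - 42)/(21 - 39) ≡ 31/29 mod 47. 29⁻¹ ≡ 13 (mod 47) since 29·13 = 377 ≡ 1, so λ ≡ 27.
  x = λ² - 39 - 21 = 729 - 60 ≡ 11; y = λ·(39 - 11) - 42 ≡ 9. → (11, 9)
double: tangent at (11, 9): λ = (3·11² + 42)/(2·9) ≡ 29/18. 18⁻¹ ≡ 34 (mod 47), so λ ≡ 29·34 ≡ 46.
  x = λ² - 11 - 11 = 2116 - 22 ≡ 26; y = λ·(11 - 26) - 9 ≡ 6. → (26, 6)
add G: (26, 6) + (21, 26). λ = (26 - 6)/(21 - 26) ≡ 20/42 mod 47. 42⁻¹ ≡ 28 (mod 47) since 42·28 = 1176 ≡ 1, so λ ≡ 43.
  x = λ² - 26 - 21 = 1849 - 47 ≡ 16; y = λ·(26 - 16) - 6 ≡ 1. → (16, 1)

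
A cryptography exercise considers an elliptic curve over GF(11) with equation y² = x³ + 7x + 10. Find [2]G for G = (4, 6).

(3, 5)

tangent at (4, 6): λ = (3·4² + 7)/(2·6) ≡ 0/1. 1⁻¹ ≡ 1 (mod 11) since 1·1 = 1 ≡ 1, so λ ≡ 0·1 ≡ 0.
  x = λ² - 4 - 4 = 0 - 8 ≡ 3; y = λ·(4 - 3) - 6 ≡ 5. → (3, 5)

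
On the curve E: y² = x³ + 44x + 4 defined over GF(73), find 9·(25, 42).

Write Q = (25, 42).
Double-and-add on 9 = (1001)₂. Start with Q = (25, 42) for the leading 1-bit.
double: tangent at (25, 42): λ = (3·25² + 44)/(2·42) ≡ 21/11. 11⁻¹ ≡ 20 (mod 73) since 11·20 = 220 ≡ 1, so λ ≡ 21·20 ≡ 55.
  x = λ² - 25 - 25 = 3025 - 50 ≡ 55; y = λ·(25 - 55) - 42 ≡ 60. → (55, 60)
double: tangent at (55, 60): λ = (3·55² + 44)/(2·60) ≡ 67/47. 47⁻¹ ≡ 14 (mod 73), so λ ≡ 67·14 ≡ 62.
  x = λ² - 55 - 55 = 3844 - 110 ≡ 11; y = λ·(55 - 11) - 60 ≡ 40. → (11, 40)
double: tangent at (11, 40): λ = (3·11² + 44)/(2·40) ≡ 42/7. 7⁻¹ ≡ 21 (mod 73), so λ ≡ 42·21 ≡ 6.
  x = λ² - 11 - 11 = 36 - 22 ≡ 14; y = λ·(11 - 14) - 40 ≡ 15. → (14, 15)
add Q: (14, 15) + (25, 42). λ = (42 - 15)/(25 - 14) ≡ 27/11 mod 73. 11⁻¹ ≡ 20 (mod 73), so λ ≡ 29.
  x = λ² - 14 - 25 = 841 - 39 ≡ 72; y = λ·(14 - 72) - 15 ≡ 55. → (72, 55)

(72, 55)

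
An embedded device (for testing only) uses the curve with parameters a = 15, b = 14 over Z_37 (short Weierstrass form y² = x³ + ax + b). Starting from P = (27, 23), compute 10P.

Repeated addition: build up to 10P.
2P: tangent at (27, 23): λ = (3·27² + 15)/(2·23) ≡ 19/9. 9⁻¹ ≡ 33 (mod 37), so λ ≡ 19·33 ≡ 35.
  x = λ² - 27 - 27 = 1225 - 54 ≡ 24; y = λ·(27 - 24) - 23 ≡ 8. → (24, 8)
3P: (24, 8) + (27, 23). λ = (23 - 8)/(27 - 24) ≡ 15/3 mod 37. 3⁻¹ ≡ 25 (mod 37), so λ ≡ 5.
  x = λ² - 24 - 27 = 25 - 51 ≡ 11; y = λ·(24 - 11) - 8 ≡ 20. → (11, 20)
4P: (11, 20) + (27, 23). λ = (23 - 20)/(27 - 11) ≡ 3/16 mod 37. 16⁻¹ ≡ 7 (mod 37) since 16·7 = 112 ≡ 1, so λ ≡ 21.
  x = λ² - 11 - 27 = 441 - 38 ≡ 33; y = λ·(11 - 33) - 20 ≡ 36. → (33, 36)
5P: (33, 36) + (27, 23). λ = (23 - 36)/(27 - 33) ≡ 24/31 mod 37. 31⁻¹ ≡ 6 (mod 37) since 31·6 = 186 ≡ 1, so λ ≡ 33.
  x = λ² - 33 - 27 = 1089 - 60 ≡ 30; y = λ·(33 - 30) - 36 ≡ 26. → (30, 26)
6P: (30, 26) + (27, 23). λ = (23 - 26)/(27 - 30) ≡ 34/34 mod 37. 34⁻¹ ≡ 12 (mod 37) since 34·12 = 408 ≡ 1, so λ ≡ 1.
  x = λ² - 30 - 27 = 1 - 57 ≡ 18; y = λ·(30 - 18) - 26 ≡ 23. → (18, 23)
7P: (18, 23) + (27, 23). λ = (23 - 23)/(27 - 18) ≡ 0/9 mod 37. 9⁻¹ ≡ 33 (mod 37), so λ ≡ 0.
  x = λ² - 18 - 27 = 0 - 45 ≡ 29; y = λ·(18 - 29) - 23 ≡ 14. → (29, 14)
8P: (29, 14) + (27, 23). λ = (23 - 14)/(27 - 29) ≡ 9/35 mod 37. 35⁻¹ ≡ 18 (mod 37), so λ ≡ 14.
  x = λ² - 29 - 27 = 196 - 56 ≡ 29; y = λ·(29 - 29) - 14 ≡ 23. → (29, 23)
9P: (29, 23) + (27, 23). λ = (23 - 23)/(27 - 29) ≡ 0/35 mod 37. 35⁻¹ ≡ 18 (mod 37), so λ ≡ 0.
  x = λ² - 29 - 27 = 0 - 56 ≡ 18; y = λ·(29 - 18) - 23 ≡ 14. → (18, 14)
10P: (18, 14) + (27, 23). λ = (23 - 14)/(27 - 18) ≡ 9/9 mod 37. 9⁻¹ ≡ 33 (mod 37) since 9·33 = 297 ≡ 1, so λ ≡ 1.
  x = λ² - 18 - 27 = 1 - 45 ≡ 30; y = λ·(18 - 30) - 14 ≡ 11. → (30, 11)

(30, 11)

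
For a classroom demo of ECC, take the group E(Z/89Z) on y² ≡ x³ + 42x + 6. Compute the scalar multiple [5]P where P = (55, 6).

Repeated addition: build up to 5P.
2P: tangent at (55, 6): λ = (3·55² + 42)/(2·6) ≡ 39/12. 12⁻¹ ≡ 52 (mod 89), so λ ≡ 39·52 ≡ 70.
  x = λ² - 55 - 55 = 4900 - 110 ≡ 73; y = λ·(55 - 73) - 6 ≡ 69. → (73, 69)
3P: (73, 69) + (55, 6). λ = (6 - 69)/(55 - 73) ≡ 26/71 mod 89. 71⁻¹ ≡ 84 (mod 89), so λ ≡ 48.
  x = λ² - 73 - 55 = 2304 - 128 ≡ 40; y = λ·(73 - 40) - 69 ≡ 2. → (40, 2)
4P: (40, 2) + (55, 6). λ = (6 - 2)/(55 - 40) ≡ 4/15 mod 89. 15⁻¹ ≡ 6 (mod 89), so λ ≡ 24.
  x = λ² - 40 - 55 = 576 - 95 ≡ 36; y = λ·(40 - 36) - 2 ≡ 5. → (36, 5)
5P: (36, 5) + (55, 6). λ = (6 - 5)/(55 - 36) ≡ 1/19 mod 89. 19⁻¹ ≡ 75 (mod 89) since 19·75 = 1425 ≡ 1, so λ ≡ 75.
  x = λ² - 36 - 55 = 5625 - 91 ≡ 16; y = λ·(36 - 16) - 5 ≡ 71. → (16, 71)

(16, 71)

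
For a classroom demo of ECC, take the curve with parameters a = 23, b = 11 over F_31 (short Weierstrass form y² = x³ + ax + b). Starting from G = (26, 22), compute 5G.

(1, 29)

Double-and-add on 5 = (101)₂. Start with G = (26, 22) for the leading 1-bit.
double: tangent at (26, 22): λ = (3·26² + 23)/(2·22) ≡ 5/13. 13⁻¹ ≡ 12 (mod 31), so λ ≡ 5·12 ≡ 29.
  x = λ² - 26 - 26 = 841 - 52 ≡ 14; y = λ·(26 - 14) - 22 ≡ 16. → (14, 16)
double: tangent at (14, 16): λ = (3·14² + 23)/(2·16) ≡ 22/1. 1⁻¹ ≡ 1 (mod 31), so λ ≡ 22·1 ≡ 22.
  x = λ² - 14 - 14 = 484 - 28 ≡ 22; y = λ·(14 - 22) - 16 ≡ 25. → (22, 25)
add G: (22, 25) + (26, 22). λ = (22 - 25)/(26 - 22) ≡ 28/4 mod 31. 4⁻¹ ≡ 8 (mod 31), so λ ≡ 7.
  x = λ² - 22 - 26 = 49 - 48 ≡ 1; y = λ·(22 - 1) - 25 ≡ 29. → (1, 29)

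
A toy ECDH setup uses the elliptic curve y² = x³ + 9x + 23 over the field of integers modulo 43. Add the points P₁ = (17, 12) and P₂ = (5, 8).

(2, 36)

(17, 12) + (5, 8). λ = (8 - 12)/(5 - 17) ≡ 39/31 mod 43. 31⁻¹ ≡ 25 (mod 43), so λ ≡ 29.
  x = λ² - 17 - 5 = 841 - 22 ≡ 2; y = λ·(17 - 2) - 12 ≡ 36. → (2, 36)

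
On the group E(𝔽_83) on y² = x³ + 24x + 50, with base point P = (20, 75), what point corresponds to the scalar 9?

(70, 23)

Double-and-add on 9 = (1001)₂. Start with P = (20, 75) for the leading 1-bit.
double: tangent at (20, 75): λ = (3·20² + 24)/(2·75) ≡ 62/67. 67⁻¹ ≡ 57 (mod 83) since 67·57 = 3819 ≡ 1, so λ ≡ 62·57 ≡ 48.
  x = λ² - 20 - 20 = 2304 - 40 ≡ 23; y = λ·(20 - 23) - 75 ≡ 30. → (23, 30)
double: tangent at (23, 30): λ = (3·23² + 24)/(2·30) ≡ 34/60. 60⁻¹ ≡ 18 (mod 83), so λ ≡ 34·18 ≡ 31.
  x = λ² - 23 - 23 = 961 - 46 ≡ 2; y = λ·(23 - 2) - 30 ≡ 40. → (2, 40)
double: tangent at (2, 40): λ = (3·2² + 24)/(2·40) ≡ 36/80. 80⁻¹ ≡ 55 (mod 83), so λ ≡ 36·55 ≡ 71.
  x = λ² - 2 - 2 = 5041 - 4 ≡ 57; y = λ·(2 - 57) - 40 ≡ 39. → (57, 39)
add P: (57, 39) + (20, 75). λ = (75 - 39)/(20 - 57) ≡ 36/46 mod 83. 46⁻¹ ≡ 74 (mod 83), so λ ≡ 8.
  x = λ² - 57 - 20 = 64 - 77 ≡ 70; y = λ·(57 - 70) - 39 ≡ 23. → (70, 23)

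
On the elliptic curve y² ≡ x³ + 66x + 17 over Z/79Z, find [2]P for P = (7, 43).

(30, 2)

tangent at (7, 43): λ = (3·7² + 66)/(2·43) ≡ 55/7. 7⁻¹ ≡ 34 (mod 79), so λ ≡ 55·34 ≡ 53.
  x = λ² - 7 - 7 = 2809 - 14 ≡ 30; y = λ·(7 - 30) - 43 ≡ 2. → (30, 2)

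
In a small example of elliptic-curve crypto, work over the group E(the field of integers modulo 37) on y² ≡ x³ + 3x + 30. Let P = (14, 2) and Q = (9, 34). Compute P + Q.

(14, 2) + (9, 34). λ = (34 - 2)/(9 - 14) ≡ 32/32 mod 37. 32⁻¹ ≡ 22 (mod 37), so λ ≡ 1.
  x = λ² - 14 - 9 = 1 - 23 ≡ 15; y = λ·(14 - 15) - 2 ≡ 34. → (15, 34)

(15, 34)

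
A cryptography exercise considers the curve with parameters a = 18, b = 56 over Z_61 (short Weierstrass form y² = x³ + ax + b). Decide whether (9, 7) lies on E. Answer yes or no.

no

y² = 7² ≡ 49; x³ + 18x + 56 = 947 ≡ 32 (mod 61). 49 ≠ 32.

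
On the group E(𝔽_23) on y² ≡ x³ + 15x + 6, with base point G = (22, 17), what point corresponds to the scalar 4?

(6, 17)

Double-and-add on 4 = (100)₂. Start with G = (22, 17) for the leading 1-bit.
double: tangent at (22, 17): λ = (3·22² + 15)/(2·17) ≡ 18/11. 11⁻¹ ≡ 21 (mod 23), so λ ≡ 18·21 ≡ 10.
  x = λ² - 22 - 22 = 100 - 44 ≡ 10; y = λ·(22 - 10) - 17 ≡ 11. → (10, 11)
double: tangent at (10, 11): λ = (3·10² + 15)/(2·11) ≡ 16/22. 22⁻¹ ≡ 22 (mod 23), so λ ≡ 16·22 ≡ 7.
  x = λ² - 10 - 10 = 49 - 20 ≡ 6; y = λ·(10 - 6) - 11 ≡ 17. → (6, 17)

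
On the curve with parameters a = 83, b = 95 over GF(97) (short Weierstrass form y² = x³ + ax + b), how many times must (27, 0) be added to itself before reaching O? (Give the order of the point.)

2

2P: (27, 0) + (27, 0): same x and y₁ ≡ -y₂, so the sum is O.
2P = O, so the order is 2.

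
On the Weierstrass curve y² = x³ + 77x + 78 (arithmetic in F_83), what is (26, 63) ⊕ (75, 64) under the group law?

(51, 72)

(26, 63) + (75, 64). λ = (64 - 63)/(75 - 26) ≡ 1/49 mod 83. 49⁻¹ ≡ 61 (mod 83), so λ ≡ 61.
  x = λ² - 26 - 75 = 3721 - 101 ≡ 51; y = λ·(26 - 51) - 63 ≡ 72. → (51, 72)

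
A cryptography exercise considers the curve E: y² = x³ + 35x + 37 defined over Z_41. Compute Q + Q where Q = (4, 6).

(35, 29)

tangent at (4, 6): λ = (3·4² + 35)/(2·6) ≡ 1/12. 12⁻¹ ≡ 24 (mod 41) since 12·24 = 288 ≡ 1, so λ ≡ 1·24 ≡ 24.
  x = λ² - 4 - 4 = 576 - 8 ≡ 35; y = λ·(4 - 35) - 6 ≡ 29. → (35, 29)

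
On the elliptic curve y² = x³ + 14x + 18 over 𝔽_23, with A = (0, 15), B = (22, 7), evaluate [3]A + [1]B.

First 3A:
Repeated addition: build up to 3A.
2A: tangent at (0, 15): λ = (3·0² + 14)/(2·15) ≡ 14/7. 7⁻¹ ≡ 10 (mod 23) since 7·10 = 70 ≡ 1, so λ ≡ 14·10 ≡ 2.
  x = λ² - 0 - 0 = 4 - 0 ≡ 4; y = λ·(0 - 4) - 15 ≡ 0. → (4, 0)
3A: (4, 0) + (0, 15). λ = (15 - 0)/(0 - 4) ≡ 15/19 mod 23. 19⁻¹ ≡ 17 (mod 23), so λ ≡ 2.
  x = λ² - 4 - 0 = 4 - 4 ≡ 0; y = λ·(4 - 0) - 0 ≡ 8. → (0, 8)
3A = (0, 8).
Finally 3A + B:
(0, 8) + (22, 7). λ = (7 - 8)/(22 - 0) ≡ 22/22 mod 23. 22⁻¹ ≡ 22 (mod 23) since 22·22 = 484 ≡ 1, so λ ≡ 1.
  x = λ² - 0 - 22 = 1 - 22 ≡ 2; y = λ·(0 - 2) - 8 ≡ 13. → (2, 13)

(2, 13)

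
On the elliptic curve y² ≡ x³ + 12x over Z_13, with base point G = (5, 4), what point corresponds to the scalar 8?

Repeated addition: build up to 8G.
2G: tangent at (5, 4): λ = (3·5² + 12)/(2·4) ≡ 9/8. 8⁻¹ ≡ 5 (mod 13), so λ ≡ 9·5 ≡ 6.
  x = λ² - 5 - 5 = 36 - 10 ≡ 0; y = λ·(5 - 0) - 4 ≡ 0. → (0, 0)
3G: (0, 0) + (5, 4). λ = (4 - 0)/(5 - 0) ≡ 4/5 mod 13. 5⁻¹ ≡ 8 (mod 13), so λ ≡ 6.
  x = λ² - 0 - 5 = 36 - 5 ≡ 5; y = λ·(0 - 5) - 0 ≡ 9. → (5, 9)
4G: (5, 9) + (5, 4): same x and y₁ ≡ -y₂, so the sum is O.
5G: O + (5, 4) = (5, 4) (identity).
6G: tangent at (5, 4): λ = (3·5² + 12)/(2·4) ≡ 9/8. 8⁻¹ ≡ 5 (mod 13), so λ ≡ 9·5 ≡ 6.
  x = λ² - 5 - 5 = 36 - 10 ≡ 0; y = λ·(5 - 0) - 4 ≡ 0. → (0, 0)
7G: (0, 0) + (5, 4). λ = (4 - 0)/(5 - 0) ≡ 4/5 mod 13. 5⁻¹ ≡ 8 (mod 13), so λ ≡ 6.
  x = λ² - 0 - 5 = 36 - 5 ≡ 5; y = λ·(0 - 5) - 0 ≡ 9. → (5, 9)
8G: (5, 9) + (5, 4): same x and y₁ ≡ -y₂, so the sum is O.

O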